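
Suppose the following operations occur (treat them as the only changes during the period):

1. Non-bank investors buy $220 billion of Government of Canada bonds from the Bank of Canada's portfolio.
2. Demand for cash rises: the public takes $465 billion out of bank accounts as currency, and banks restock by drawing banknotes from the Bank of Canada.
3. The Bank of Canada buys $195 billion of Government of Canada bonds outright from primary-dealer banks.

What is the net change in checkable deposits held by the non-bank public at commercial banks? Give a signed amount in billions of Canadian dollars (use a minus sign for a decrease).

-$685 billion

Asset sale (to non-banks) $220 billion: non-bank counterparties' bank balances fall → −$220B.
Currency withdrawal $465 billion: non-bank counterparties' bank balances fall → −$465B.
OMO purchase (from banks) $195 billion: the counterparty is a bank, so public deposits are unchanged → 0.
Net: −220 − 465 + 0 = -$685 billion.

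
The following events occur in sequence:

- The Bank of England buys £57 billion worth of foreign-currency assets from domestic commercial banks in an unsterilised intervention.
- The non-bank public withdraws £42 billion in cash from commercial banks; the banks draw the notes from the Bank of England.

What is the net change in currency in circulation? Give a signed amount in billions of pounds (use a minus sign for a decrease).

Bank of England balance sheet:
  Assets:      Foreign assets +£57B
  Liabilities: Bank reserves +£15B, Currency in circulation +£42B
Commercial banking system:
  Assets:      Reserves at CB +£15B, Foreign assets −£57B
  Liabilities: Checkable deposits −£42B
So the change in currency in circulation is +£42 billion.

+£42 billion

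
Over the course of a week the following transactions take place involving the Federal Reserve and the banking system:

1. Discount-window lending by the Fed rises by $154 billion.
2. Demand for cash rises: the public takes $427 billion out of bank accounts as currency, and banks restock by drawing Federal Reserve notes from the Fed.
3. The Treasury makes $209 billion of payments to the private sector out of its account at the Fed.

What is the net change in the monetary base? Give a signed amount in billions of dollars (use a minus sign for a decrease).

+$363 billion

Discount-window loan $154 billion: Fed balance sheet expands → +$154B.
Currency withdrawal $427 billion: just a shift between currency and reserves — both are base money → 0.
Government spending $209 billion: a non-base liability converts back to reserves → +$209B.
Net: 154 + 0 + 209 = +$363 billion.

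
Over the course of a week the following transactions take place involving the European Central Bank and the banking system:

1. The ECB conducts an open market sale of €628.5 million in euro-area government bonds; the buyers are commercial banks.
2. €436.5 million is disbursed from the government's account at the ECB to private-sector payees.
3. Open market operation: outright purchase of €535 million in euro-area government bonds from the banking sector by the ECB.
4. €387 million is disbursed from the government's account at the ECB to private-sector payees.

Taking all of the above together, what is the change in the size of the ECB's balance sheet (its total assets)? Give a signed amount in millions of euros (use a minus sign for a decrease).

-€93.5 million

OMO sale (to banks) €628.5 million: an ECB asset is shed → −€628.5M.
Government spending €436.5 million: only the composition of liabilities changes → 0.
OMO purchase (from banks) €535 million: an ECB asset is acquired → +€535M.
Government spending €387 million: only the composition of liabilities changes → 0.
Net: −628.5 + 0 + 535 + 0 = -€93.5 million.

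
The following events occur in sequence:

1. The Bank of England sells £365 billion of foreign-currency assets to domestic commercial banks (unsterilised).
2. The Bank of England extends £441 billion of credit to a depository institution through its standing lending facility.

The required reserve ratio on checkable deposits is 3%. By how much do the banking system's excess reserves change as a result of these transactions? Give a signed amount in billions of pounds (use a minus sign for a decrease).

+£76 billion

FX sale £365 billion: reserves −£365B, deposits 0.
Discount-window loan £441 billion: reserves +£441B, deposits 0.
Totals: Δreserves = +£76B, Δdeposits = 0.
Δrequired reserves = 3% × 0 = 0.
Δexcess reserves = Δreserves − Δrequired = +£76B − (0) = +£76 billion.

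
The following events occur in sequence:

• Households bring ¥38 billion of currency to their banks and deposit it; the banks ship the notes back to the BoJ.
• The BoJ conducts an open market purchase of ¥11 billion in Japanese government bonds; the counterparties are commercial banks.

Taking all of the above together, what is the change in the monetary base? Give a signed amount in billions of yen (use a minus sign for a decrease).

BoJ balance sheet:
  Assets:      Securities +¥11B
  Liabilities: Bank reserves +¥49B, Currency in circulation −¥38B
Commercial banking system:
  Assets:      Reserves at CB +¥49B, Securities −¥11B
  Liabilities: Checkable deposits +¥38B
Monetary base = currency + reserves: −¥38B + (+¥49B) = +¥11 billion.

+¥11 billion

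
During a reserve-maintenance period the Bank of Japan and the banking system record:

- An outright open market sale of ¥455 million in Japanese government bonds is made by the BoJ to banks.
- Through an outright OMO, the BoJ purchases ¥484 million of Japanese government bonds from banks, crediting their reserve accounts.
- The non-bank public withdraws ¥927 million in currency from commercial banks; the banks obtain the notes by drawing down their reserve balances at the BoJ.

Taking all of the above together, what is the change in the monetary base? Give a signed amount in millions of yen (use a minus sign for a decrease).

BoJ balance sheet:
  Assets:      Securities +¥29M
  Liabilities: Bank reserves −¥898M, Currency in circulation +¥927M
Monetary base = currency + reserves: +¥927M + (−¥898M) = +¥29 million.

+¥29 million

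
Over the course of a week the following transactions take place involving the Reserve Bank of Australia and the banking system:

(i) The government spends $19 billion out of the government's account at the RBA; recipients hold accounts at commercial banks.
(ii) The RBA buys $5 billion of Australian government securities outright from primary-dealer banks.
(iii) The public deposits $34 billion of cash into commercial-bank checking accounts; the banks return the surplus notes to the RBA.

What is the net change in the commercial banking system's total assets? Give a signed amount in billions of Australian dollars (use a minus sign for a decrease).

+$53 billion

RBA balance sheet:
  Assets:      Securities +$5B
  Liabilities: Bank reserves +$58B, Currency in circulation −$34B, Government deposits −$19B
Commercial banking system:
  Assets:      Reserves at CB +$58B, Securities −$5B
  Liabilities: Checkable deposits +$53B
Change in total bank assets = +$53 billion.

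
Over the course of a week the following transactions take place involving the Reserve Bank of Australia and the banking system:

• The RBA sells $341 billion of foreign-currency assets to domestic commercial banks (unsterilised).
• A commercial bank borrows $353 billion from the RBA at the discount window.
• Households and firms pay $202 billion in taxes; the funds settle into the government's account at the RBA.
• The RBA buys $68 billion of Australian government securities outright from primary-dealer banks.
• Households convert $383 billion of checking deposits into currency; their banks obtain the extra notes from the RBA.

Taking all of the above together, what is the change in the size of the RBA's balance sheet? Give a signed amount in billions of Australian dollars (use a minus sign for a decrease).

+$80 billion

RBA balance sheet:
  Assets:      Securities +$68B, Loans to banks +$353B, Foreign assets −$341B
  Liabilities: Bank reserves −$505B, Currency in circulation +$383B, Government deposits +$202B
Commercial banking system:
  Assets:      Reserves at CB −$505B, Securities −$68B, Foreign assets +$341B
  Liabilities: Checkable deposits −$585B, Borrowings from CB +$353B
Change in total RBA assets = +$80 billion.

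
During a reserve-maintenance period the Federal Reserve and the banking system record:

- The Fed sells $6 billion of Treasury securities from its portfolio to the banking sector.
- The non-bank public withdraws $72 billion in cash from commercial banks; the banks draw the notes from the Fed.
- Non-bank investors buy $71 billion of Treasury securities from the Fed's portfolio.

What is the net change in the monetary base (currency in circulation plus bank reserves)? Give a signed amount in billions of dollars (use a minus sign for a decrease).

Fed balance sheet:
  Assets:      Securities −$77B
  Liabilities: Bank reserves −$149B, Currency in circulation +$72B
Monetary base = currency + reserves: +$72B + (−$149B) = -$77 billion.

-$77 billion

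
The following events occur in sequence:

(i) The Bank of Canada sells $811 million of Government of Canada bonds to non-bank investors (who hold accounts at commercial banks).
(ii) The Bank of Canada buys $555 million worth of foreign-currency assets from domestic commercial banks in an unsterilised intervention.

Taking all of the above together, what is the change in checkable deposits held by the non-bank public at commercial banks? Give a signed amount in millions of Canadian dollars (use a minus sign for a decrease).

-$811 million

Bank of Canada balance sheet:
  Assets:      Securities −$811M, Foreign assets +$555M
  Liabilities: Bank reserves −$256M
Commercial banking system:
  Assets:      Reserves at CB −$256M, Foreign assets −$555M
  Liabilities: Checkable deposits −$811M
So the change in checkable deposits held by the non-bank public at commercial banks is -$811 million.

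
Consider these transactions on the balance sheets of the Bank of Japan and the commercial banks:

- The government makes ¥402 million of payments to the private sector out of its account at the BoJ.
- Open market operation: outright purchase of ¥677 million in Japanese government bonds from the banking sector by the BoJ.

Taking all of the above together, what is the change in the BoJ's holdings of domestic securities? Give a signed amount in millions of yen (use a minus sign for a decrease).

BoJ balance sheet:
  Assets:      Securities +¥677M
  Liabilities: Bank reserves +¥1079M, Government deposits −¥402M
So the change in the BoJ's holdings of domestic securities is +¥677 million.

+¥677 million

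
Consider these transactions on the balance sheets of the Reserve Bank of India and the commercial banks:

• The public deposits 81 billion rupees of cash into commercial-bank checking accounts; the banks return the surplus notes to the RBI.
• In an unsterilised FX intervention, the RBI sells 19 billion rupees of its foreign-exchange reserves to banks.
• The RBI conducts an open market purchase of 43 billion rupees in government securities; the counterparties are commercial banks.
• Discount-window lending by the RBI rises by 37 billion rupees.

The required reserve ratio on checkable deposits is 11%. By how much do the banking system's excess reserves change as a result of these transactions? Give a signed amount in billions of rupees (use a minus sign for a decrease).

+133.09 billion

Currency deposit 81 billion rupees: reserves +81B, deposits +81B.
FX sale 19 billion rupees: reserves −19B, deposits 0.
OMO purchase (from banks) 43 billion rupees: reserves +43B, deposits 0.
Discount-window loan 37 billion rupees: reserves +37B, deposits 0.
Totals: Δreserves = +142B, Δdeposits = +81B.
Δrequired reserves = 11% × +81B = +8.91B.
Δexcess reserves = Δreserves − Δrequired = +142B − (+8.91B) = +133.09 billion.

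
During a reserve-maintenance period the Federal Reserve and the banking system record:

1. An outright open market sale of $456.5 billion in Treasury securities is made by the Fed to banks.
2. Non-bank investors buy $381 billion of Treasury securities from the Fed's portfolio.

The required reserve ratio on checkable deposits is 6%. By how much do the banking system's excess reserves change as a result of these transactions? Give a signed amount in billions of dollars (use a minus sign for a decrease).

-$814.64 billion

OMO sale (to banks) $456.5 billion: reserves −$456.5B, deposits 0.
Asset sale (to non-banks) $381 billion: reserves −$381B, deposits −$381B.
Totals: Δreserves = −$837.5B, Δdeposits = −$381B.
Δrequired reserves = 6% × −$381B = −$22.86B.
Δexcess reserves = Δreserves − Δrequired = −$837.5B − (−$22.86B) = -$814.64 billion.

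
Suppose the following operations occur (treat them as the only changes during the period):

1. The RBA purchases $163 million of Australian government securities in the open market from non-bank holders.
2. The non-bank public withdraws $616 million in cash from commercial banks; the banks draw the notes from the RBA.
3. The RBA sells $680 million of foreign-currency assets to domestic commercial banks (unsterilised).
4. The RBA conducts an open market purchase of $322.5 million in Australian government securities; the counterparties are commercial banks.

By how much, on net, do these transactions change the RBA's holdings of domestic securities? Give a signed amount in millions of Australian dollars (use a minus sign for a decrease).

RBA balance sheet:
  Assets:      Securities +$485.5M, Foreign assets −$680M
  Liabilities: Bank reserves −$810.5M, Currency in circulation +$616M
Commercial banking system:
  Assets:      Reserves at CB −$810.5M, Securities −$322.5M, Foreign assets +$680M
  Liabilities: Checkable deposits −$453M
So the change in the RBA's holdings of domestic securities is +$485.5 million.

+$485.5 million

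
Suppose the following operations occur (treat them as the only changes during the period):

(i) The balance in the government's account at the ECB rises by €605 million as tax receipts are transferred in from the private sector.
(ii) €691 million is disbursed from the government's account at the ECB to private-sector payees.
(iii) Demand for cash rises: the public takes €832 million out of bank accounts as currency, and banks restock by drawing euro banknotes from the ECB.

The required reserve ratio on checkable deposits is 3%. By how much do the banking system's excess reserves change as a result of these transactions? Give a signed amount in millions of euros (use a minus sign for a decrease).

-€723.62 million

Government account inflow €605 million: reserves −€605M, deposits −€605M.
Government spending €691 million: reserves +€691M, deposits +€691M.
Currency withdrawal €832 million: reserves −€832M, deposits −€832M.
Totals: Δreserves = −€746M, Δdeposits = −€746M.
Δrequired reserves = 3% × −€746M = −€22.38M.
Δexcess reserves = Δreserves − Δrequired = −€746M − (−€22.38M) = -€723.62 million.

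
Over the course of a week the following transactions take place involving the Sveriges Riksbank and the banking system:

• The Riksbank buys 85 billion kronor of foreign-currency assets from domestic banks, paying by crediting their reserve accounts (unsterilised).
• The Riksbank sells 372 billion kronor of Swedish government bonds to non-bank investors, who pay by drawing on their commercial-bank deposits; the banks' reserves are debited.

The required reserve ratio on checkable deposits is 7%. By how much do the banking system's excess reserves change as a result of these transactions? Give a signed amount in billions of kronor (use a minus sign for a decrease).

FX purchase 85 billion kronor: reserves +85B, deposits 0.
Asset sale (to non-banks) 372 billion kronor: reserves −372B, deposits −372B.
Totals: Δreserves = −287B, Δdeposits = −372B.
Δrequired reserves = 7% × −372B = −26.04B.
Δexcess reserves = Δreserves − Δrequired = −287B − (−26.04B) = -260.96 billion.

-260.96 billion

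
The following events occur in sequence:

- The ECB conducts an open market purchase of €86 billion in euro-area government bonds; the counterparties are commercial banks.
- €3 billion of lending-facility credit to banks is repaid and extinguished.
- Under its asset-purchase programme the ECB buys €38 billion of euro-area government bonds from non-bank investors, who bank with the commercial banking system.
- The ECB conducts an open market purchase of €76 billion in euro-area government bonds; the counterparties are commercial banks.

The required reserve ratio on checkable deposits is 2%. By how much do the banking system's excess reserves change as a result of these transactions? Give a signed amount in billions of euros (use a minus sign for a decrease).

OMO purchase (from banks) €86 billion: reserves +€86B, deposits 0.
Discount-window repayment €3 billion: reserves −€3B, deposits 0.
Asset purchase (from non-banks) €38 billion: reserves +€38B, deposits +€38B.
OMO purchase (from banks) €76 billion: reserves +€76B, deposits 0.
Totals: Δreserves = +€197B, Δdeposits = +€38B.
Δrequired reserves = 2% × +€38B = +€0.76B.
Δexcess reserves = Δreserves − Δrequired = +€197B − (+€0.76B) = +€196.24 billion.

+€196.24 billion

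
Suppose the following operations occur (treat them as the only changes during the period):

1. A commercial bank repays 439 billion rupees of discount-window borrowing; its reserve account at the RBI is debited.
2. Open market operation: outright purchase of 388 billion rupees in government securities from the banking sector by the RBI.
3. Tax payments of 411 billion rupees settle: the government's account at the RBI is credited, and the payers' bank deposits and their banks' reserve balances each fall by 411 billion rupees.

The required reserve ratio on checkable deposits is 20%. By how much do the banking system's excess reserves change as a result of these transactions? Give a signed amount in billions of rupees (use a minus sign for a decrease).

Discount-window repayment 439 billion rupees: reserves −439B, deposits 0.
OMO purchase (from banks) 388 billion rupees: reserves +388B, deposits 0.
Government account inflow 411 billion rupees: reserves −411B, deposits −411B.
Totals: Δreserves = −462B, Δdeposits = −411B.
Δrequired reserves = 20% × −411B = −82.2B.
Δexcess reserves = Δreserves − Δrequired = −462B − (−82.2B) = -379.8 billion.

-379.8 billion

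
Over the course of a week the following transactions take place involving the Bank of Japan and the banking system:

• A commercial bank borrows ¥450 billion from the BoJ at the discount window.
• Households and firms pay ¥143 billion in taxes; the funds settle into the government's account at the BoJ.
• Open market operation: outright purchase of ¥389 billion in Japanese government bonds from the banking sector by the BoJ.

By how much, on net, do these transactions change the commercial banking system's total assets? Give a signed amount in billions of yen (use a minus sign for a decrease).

+¥307 billion

Discount-window loan ¥450 billion: bank balance sheets expand → +¥450B.
Government account inflow ¥143 billion: bank balance sheets shrink → −¥143B.
OMO purchase (from banks) ¥389 billion: just an asset swap on bank balance sheets → 0.
Net: 450 − 143 + 0 = +¥307 billion.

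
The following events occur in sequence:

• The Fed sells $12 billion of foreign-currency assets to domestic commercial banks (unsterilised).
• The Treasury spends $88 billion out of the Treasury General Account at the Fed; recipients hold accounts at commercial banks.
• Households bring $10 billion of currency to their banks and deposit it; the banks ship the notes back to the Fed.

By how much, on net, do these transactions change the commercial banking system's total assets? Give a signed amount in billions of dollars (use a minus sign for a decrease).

Fed balance sheet:
  Assets:      Foreign assets −$12B
  Liabilities: Bank reserves +$86B, Currency in circulation −$10B, Government deposits −$88B
Commercial banking system:
  Assets:      Reserves at CB +$86B, Foreign assets +$12B
  Liabilities: Checkable deposits +$98B
Change in total bank assets = +$98 billion.

+$98 billion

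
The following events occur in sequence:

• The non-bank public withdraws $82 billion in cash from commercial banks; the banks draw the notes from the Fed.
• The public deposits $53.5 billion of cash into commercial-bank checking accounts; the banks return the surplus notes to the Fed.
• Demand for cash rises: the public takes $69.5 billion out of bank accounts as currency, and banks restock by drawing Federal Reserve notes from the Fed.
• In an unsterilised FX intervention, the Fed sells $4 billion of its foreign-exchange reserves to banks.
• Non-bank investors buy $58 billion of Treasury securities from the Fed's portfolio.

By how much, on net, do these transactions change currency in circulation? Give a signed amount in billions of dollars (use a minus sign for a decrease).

Fed balance sheet:
  Assets:      Securities −$58B, Foreign assets −$4B
  Liabilities: Bank reserves −$160B, Currency in circulation +$98B
Commercial banking system:
  Assets:      Reserves at CB −$160B, Foreign assets +$4B
  Liabilities: Checkable deposits −$156B
So the change in currency in circulation is +$98 billion.

+$98 billion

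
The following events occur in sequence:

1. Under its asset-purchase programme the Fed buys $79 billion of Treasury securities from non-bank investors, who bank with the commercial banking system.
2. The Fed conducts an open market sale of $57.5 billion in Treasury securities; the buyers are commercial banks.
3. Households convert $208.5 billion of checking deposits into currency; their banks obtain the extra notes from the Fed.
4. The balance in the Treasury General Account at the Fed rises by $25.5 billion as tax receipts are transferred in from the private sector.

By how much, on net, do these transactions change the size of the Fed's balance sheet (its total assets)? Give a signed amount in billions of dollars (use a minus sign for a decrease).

Fed balance sheet:
  Assets:      Securities +$21.5B
  Liabilities: Bank reserves −$212.5B, Currency in circulation +$208.5B, Government deposits +$25.5B
Change in total Fed assets = +$21.5 billion.

+$21.5 billion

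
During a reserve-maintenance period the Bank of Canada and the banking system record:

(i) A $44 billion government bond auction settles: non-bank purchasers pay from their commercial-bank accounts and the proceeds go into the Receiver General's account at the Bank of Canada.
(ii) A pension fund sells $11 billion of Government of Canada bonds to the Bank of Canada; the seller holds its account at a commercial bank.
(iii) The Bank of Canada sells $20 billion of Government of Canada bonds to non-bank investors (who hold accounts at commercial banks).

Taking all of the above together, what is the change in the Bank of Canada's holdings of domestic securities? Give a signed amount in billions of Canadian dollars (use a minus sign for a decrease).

-$9 billion

Government account inflow $44 billion: the Bank of Canada's securities portfolio is untouched → 0.
Asset purchase (from non-banks) $11 billion: securities added to the Bank of Canada's portfolio → +$11B.
Asset sale (to non-banks) $20 billion: securities removed from the Bank of Canada's portfolio → −$20B.
Net: 0 + 11 − 20 = -$9 billion.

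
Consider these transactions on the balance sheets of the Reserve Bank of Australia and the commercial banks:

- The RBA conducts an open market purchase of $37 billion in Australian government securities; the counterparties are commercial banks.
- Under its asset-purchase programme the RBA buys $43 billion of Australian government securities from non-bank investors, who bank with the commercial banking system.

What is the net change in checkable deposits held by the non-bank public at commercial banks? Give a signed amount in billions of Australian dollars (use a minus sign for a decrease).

+$43 billion

OMO purchase (from banks) $37 billion: the counterparty is a bank, so public deposits are unchanged → 0.
Asset purchase (from non-banks) $43 billion: non-bank counterparties' bank balances rise → +$43B.
Net: 0 + 43 = +$43 billion.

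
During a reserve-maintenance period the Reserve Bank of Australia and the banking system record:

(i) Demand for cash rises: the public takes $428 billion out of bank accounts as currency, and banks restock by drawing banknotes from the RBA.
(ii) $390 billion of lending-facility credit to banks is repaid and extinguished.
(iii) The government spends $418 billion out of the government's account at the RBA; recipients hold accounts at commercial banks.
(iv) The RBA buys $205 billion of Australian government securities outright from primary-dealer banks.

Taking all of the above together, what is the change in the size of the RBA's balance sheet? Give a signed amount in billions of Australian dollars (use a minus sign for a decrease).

RBA balance sheet:
  Assets:      Securities +$205B, Loans to banks −$390B
  Liabilities: Bank reserves −$195B, Currency in circulation +$428B, Government deposits −$418B
Change in total RBA assets = -$185 billion.

-$185 billion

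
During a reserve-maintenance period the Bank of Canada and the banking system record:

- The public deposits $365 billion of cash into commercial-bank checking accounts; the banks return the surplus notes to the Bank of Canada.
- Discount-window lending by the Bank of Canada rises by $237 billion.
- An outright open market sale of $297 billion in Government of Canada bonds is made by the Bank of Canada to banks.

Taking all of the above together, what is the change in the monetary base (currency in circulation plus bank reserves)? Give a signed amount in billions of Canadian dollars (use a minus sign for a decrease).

-$60 billion

Currency deposit $365 billion: just a shift between currency and reserves — both are base money → 0.
Discount-window loan $237 billion: Bank of Canada balance sheet expands → +$237B.
OMO sale (to banks) $297 billion: Bank of Canada balance sheet contracts → −$297B.
Net: 0 + 237 − 297 = -$60 billion.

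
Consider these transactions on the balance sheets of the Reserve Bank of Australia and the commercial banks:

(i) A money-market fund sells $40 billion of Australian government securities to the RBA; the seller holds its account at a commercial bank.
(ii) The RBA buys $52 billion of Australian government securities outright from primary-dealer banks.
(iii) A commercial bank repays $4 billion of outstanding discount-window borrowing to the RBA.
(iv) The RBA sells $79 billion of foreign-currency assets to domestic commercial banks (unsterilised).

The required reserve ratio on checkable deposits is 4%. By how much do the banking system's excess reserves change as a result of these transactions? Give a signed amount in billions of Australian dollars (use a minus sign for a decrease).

+$7.4 billion

Asset purchase (from non-banks) $40 billion: reserves +$40B, deposits +$40B.
OMO purchase (from banks) $52 billion: reserves +$52B, deposits 0.
Discount-window repayment $4 billion: reserves −$4B, deposits 0.
FX sale $79 billion: reserves −$79B, deposits 0.
Totals: Δreserves = +$9B, Δdeposits = +$40B.
Δrequired reserves = 4% × +$40B = +$1.6B.
Δexcess reserves = Δreserves − Δrequired = +$9B − (+$1.6B) = +$7.4 billion.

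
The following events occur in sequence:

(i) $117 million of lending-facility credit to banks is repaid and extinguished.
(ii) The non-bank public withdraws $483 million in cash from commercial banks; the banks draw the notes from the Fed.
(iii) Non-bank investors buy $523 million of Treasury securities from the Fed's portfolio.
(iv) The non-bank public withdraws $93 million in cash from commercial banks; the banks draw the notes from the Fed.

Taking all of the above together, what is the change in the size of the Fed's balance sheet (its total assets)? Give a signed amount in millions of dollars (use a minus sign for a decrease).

-$640 million

Discount-window repayment $117 million: a Fed asset is shed → −$117M.
Currency withdrawal $483 million: only the composition of liabilities changes → 0.
Asset sale (to non-banks) $523 million: a Fed asset is shed → −$523M.
Currency withdrawal $93 million: only the composition of liabilities changes → 0.
Net: −117 + 0 − 523 + 0 = -$640 million.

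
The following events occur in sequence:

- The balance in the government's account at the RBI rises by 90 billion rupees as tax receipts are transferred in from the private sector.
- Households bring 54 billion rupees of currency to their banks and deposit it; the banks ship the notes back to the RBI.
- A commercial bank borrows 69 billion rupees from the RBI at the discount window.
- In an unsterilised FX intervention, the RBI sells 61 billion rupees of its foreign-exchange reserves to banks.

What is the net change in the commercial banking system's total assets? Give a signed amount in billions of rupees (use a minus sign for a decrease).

+33 billion

RBI balance sheet:
  Assets:      Loans to banks +69B, Foreign assets −61B
  Liabilities: Bank reserves −28B, Currency in circulation −54B, Government deposits +90B
Commercial banking system:
  Assets:      Reserves at CB −28B, Foreign assets +61B
  Liabilities: Checkable deposits −36B, Borrowings from CB +69B
Change in total bank assets = +33 billion.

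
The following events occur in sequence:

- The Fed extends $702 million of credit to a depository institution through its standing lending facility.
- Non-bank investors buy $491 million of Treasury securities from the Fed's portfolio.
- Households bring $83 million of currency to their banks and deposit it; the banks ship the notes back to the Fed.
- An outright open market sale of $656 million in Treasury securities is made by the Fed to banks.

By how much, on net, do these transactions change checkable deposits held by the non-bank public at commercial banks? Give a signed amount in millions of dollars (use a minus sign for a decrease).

Fed balance sheet:
  Assets:      Securities −$1147M, Loans to banks +$702M
  Liabilities: Bank reserves −$362M, Currency in circulation −$83M
Commercial banking system:
  Assets:      Reserves at CB −$362M, Securities +$656M
  Liabilities: Checkable deposits −$408M, Borrowings from CB +$702M
So the change in checkable deposits held by the non-bank public at commercial banks is -$408 million.

-$408 million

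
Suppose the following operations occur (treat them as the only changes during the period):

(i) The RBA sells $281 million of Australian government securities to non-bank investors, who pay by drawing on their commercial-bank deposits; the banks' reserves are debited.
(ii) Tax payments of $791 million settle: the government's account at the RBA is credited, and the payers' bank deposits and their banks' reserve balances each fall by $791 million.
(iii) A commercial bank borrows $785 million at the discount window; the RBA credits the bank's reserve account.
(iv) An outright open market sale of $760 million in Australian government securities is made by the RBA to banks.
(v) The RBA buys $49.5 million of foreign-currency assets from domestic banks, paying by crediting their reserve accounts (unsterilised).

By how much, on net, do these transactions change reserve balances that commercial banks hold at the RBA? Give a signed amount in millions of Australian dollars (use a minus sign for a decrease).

-$997.5 million

RBA balance sheet:
  Assets:      Securities −$1041M, Loans to banks +$785M, Foreign assets +$49.5M
  Liabilities: Bank reserves −$997.5M, Government deposits +$791M
Commercial banking system:
  Assets:      Reserves at CB −$997.5M, Securities +$760M, Foreign assets −$49.5M
  Liabilities: Checkable deposits −$1072M, Borrowings from CB +$785M
So the change in reserve balances that commercial banks hold at the RBA is -$997.5 million.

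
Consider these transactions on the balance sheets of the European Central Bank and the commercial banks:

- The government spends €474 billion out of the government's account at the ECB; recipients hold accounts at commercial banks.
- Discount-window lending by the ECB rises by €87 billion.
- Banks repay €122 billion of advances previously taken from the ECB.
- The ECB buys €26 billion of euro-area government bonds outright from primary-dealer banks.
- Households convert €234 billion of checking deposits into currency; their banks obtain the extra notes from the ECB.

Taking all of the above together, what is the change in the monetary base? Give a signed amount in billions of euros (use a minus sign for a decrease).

+€465 billion

ECB balance sheet:
  Assets:      Securities +€26B, Loans to banks −€35B
  Liabilities: Bank reserves +€231B, Currency in circulation +€234B, Government deposits −€474B
Commercial banking system:
  Assets:      Reserves at CB +€231B, Securities −€26B
  Liabilities: Checkable deposits +€240B, Borrowings from CB −€35B
Monetary base = currency + reserves: +€234B + (+€231B) = +€465 billion.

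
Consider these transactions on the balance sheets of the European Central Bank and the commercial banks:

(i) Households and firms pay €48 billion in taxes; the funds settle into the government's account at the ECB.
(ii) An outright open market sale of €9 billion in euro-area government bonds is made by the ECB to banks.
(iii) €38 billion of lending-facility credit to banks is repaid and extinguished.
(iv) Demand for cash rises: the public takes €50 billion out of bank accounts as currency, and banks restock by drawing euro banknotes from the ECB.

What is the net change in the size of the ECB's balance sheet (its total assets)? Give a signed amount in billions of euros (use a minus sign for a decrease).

Government account inflow €48 billion: only the composition of liabilities changes → 0.
OMO sale (to banks) €9 billion: an ECB asset is shed → −€9B.
Discount-window repayment €38 billion: an ECB asset is shed → −€38B.
Currency withdrawal €50 billion: only the composition of liabilities changes → 0.
Net: 0 − 9 − 38 + 0 = -€47 billion.

-€47 billion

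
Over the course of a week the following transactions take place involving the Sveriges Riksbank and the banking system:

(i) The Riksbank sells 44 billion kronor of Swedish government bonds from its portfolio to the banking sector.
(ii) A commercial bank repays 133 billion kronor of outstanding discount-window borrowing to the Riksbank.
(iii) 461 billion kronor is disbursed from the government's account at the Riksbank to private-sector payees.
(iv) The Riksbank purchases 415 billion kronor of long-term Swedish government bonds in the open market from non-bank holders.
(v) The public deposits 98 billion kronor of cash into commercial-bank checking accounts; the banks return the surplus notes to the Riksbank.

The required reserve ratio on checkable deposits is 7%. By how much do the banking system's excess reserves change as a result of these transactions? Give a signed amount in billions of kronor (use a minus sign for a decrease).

OMO sale (to banks) 44 billion kronor: reserves −44B, deposits 0.
Discount-window repayment 133 billion kronor: reserves −133B, deposits 0.
Government spending 461 billion kronor: reserves +461B, deposits +461B.
Asset purchase (from non-banks) 415 billion kronor: reserves +415B, deposits +415B.
Currency deposit 98 billion kronor: reserves +98B, deposits +98B.
Totals: Δreserves = +797B, Δdeposits = +974B.
Δrequired reserves = 7% × +974B = +68.18B.
Δexcess reserves = Δreserves − Δrequired = +797B − (+68.18B) = +728.82 billion.

+728.82 billion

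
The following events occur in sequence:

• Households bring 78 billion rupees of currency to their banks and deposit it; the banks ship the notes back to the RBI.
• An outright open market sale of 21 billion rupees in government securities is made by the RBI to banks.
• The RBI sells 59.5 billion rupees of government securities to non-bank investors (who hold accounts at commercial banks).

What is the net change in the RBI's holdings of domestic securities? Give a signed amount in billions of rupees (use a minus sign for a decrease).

RBI balance sheet:
  Assets:      Securities −80.5B
  Liabilities: Bank reserves −2.5B, Currency in circulation −78B
Commercial banking system:
  Assets:      Reserves at CB −2.5B, Securities +21B
  Liabilities: Checkable deposits +18.5B
So the change in the RBI's holdings of domestic securities is -80.5 billion.

-80.5 billion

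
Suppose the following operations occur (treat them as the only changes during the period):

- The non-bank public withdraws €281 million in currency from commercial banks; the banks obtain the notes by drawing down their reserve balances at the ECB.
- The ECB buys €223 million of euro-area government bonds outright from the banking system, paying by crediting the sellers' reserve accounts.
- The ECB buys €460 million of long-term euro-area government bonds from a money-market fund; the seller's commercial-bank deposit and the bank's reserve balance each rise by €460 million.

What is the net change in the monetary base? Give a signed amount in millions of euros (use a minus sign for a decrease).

+€683 million

Currency withdrawal €281 million: just a shift between currency and reserves — both are base money → 0.
OMO purchase (from banks) €223 million: ECB balance sheet expands → +€223M.
Asset purchase (from non-banks) €460 million: ECB balance sheet expands → +€460M.
Net: 0 + 223 + 460 = +€683 million.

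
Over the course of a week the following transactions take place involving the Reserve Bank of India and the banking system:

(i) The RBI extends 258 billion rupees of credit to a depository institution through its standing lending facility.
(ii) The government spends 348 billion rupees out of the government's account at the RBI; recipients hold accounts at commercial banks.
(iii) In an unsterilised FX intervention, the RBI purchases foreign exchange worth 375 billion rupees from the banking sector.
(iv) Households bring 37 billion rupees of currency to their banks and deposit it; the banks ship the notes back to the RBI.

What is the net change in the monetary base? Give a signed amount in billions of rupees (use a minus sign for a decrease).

+981 billion

Discount-window loan 258 billion rupees: RBI balance sheet expands → +258B.
Government spending 348 billion rupees: a non-base liability converts back to reserves → +348B.
FX purchase 375 billion rupees: RBI balance sheet expands → +375B.
Currency deposit 37 billion rupees: just a shift between currency and reserves — both are base money → 0.
Net: 258 + 348 + 375 + 0 = +981 billion.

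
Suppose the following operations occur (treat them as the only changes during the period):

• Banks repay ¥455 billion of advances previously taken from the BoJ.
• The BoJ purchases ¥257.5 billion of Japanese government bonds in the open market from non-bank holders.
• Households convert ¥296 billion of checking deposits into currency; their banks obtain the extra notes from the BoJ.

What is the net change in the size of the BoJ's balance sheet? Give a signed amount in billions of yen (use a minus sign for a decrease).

Discount-window repayment ¥455 billion: a BoJ asset is shed → −¥455B.
Asset purchase (from non-banks) ¥257.5 billion: a BoJ asset is acquired → +¥257.5B.
Currency withdrawal ¥296 billion: only the composition of liabilities changes → 0.
Net: −455 + 257.5 + 0 = -¥197.5 billion.

-¥197.5 billion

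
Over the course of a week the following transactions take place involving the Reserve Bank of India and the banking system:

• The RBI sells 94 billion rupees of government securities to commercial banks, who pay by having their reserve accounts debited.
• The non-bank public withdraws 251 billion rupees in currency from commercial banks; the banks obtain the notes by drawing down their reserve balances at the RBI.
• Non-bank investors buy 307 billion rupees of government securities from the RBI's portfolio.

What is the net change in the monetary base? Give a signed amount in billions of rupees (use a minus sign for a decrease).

-401 billion

RBI balance sheet:
  Assets:      Securities −401B
  Liabilities: Bank reserves −652B, Currency in circulation +251B
Commercial banking system:
  Assets:      Reserves at CB −652B, Securities +94B
  Liabilities: Checkable deposits −558B
Monetary base = currency + reserves: +251B + (−652B) = -401 billion.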